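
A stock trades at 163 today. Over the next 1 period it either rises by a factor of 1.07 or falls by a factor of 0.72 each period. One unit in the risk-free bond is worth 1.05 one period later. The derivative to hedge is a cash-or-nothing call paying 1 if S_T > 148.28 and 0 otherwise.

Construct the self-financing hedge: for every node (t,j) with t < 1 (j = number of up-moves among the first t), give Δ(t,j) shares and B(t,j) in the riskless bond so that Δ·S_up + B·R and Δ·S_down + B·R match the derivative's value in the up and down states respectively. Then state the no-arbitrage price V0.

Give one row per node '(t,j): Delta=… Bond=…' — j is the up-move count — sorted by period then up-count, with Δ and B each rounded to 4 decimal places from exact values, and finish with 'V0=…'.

(0,0): Delta=0.0175 Bond=-1.9592
V0=0.8980

The replicating-portfolio and risk-neutral prices coincide; use p* = (1.05−0.72)/(1.07−0.72) = 0.9429 for the latter.
At expiry t=1: V(1,0)=0.0000, V(1,1)=1.0000
(0,0): S=163.0000. Δ = (V_up−V_dn)/(S_up−S_dn) = (1.0000−0.0000)/(174.4100−117.3600) = 0.0175. V = [p*·1.0000 + (1−p*)·0.0000]/1.05 = 0.8980. B = V − Δ·S = -1.9592.
Check: Δ(0,0)·S0 + B(0,0) = 0.8980 = V0.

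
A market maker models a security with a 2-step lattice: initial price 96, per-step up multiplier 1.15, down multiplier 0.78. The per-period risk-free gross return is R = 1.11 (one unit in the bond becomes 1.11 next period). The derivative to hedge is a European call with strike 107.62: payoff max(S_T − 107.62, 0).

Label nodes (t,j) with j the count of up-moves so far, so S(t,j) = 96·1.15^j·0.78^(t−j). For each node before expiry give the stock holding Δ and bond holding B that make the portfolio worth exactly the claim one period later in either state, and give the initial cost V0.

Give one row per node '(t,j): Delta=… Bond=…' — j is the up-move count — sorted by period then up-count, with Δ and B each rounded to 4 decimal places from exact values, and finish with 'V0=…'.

(0,0): Delta=0.4375 Bond=-29.5132
(1,0): Delta=0.0000 Bond=0.0000
(1,1): Delta=0.4735 Bond=-36.7305
V0=12.4863

No-arbitrage ⇒ martingale measure with p* = (R−d)/(u−d) = 0.8919.
At expiry t=2: V(2,0)=0.0000, V(2,1)=0.0000, V(2,2)=19.3400
Node (1,0) S=74.8800: V=(p*·0.0000+(1−p*)·0.0000)/1.11=0.0000; Δ=(0.0000−0.0000)/(86.1120−58.4064)=0.0000; B=V−Δ·S=0.0000
Node (1,1) S=110.4000: V=(p*·19.3400+(1−p*)·0.0000)/1.11=15.5398; Δ=(19.3400−0.0000)/(126.9600−86.1120)=0.4735; B=V−Δ·S=-36.7305
Node (0,0) S=96.0000: V=(p*·15.5398+(1−p*)·0.0000)/1.11=12.4863; Δ=(15.5398−0.0000)/(110.4000−74.8800)=0.4375; B=V−Δ·S=-29.5132
Each (Δ,B) replicates both successor values, so the strategy is self-financing and V0 is arbitrage-free.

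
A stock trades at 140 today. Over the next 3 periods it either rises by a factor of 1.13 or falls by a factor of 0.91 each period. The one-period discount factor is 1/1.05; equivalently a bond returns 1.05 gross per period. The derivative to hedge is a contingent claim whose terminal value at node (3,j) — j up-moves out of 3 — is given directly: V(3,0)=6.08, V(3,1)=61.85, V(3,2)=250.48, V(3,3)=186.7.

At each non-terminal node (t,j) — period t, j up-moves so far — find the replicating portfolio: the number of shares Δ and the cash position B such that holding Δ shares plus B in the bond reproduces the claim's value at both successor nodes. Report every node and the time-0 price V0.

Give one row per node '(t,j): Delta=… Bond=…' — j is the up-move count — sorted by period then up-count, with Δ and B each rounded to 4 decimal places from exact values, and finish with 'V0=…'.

Risk-neutral probability p* = (R−d)/(u−d) = (1.05−0.91)/(1.13−0.91) = 0.6364.
Terminal payoffs: V(3,0)=6.0800, V(3,1)=61.8500, V(3,2)=250.4800, V(3,3)=186.7000
  t=2,j=0: stock 115.9340 → up 131.0054 (V=61.8500), down 105.4999 (V=6.0800). Price 39.5905; hedge Δ=2.1866, bond B=-213.9095.
  t=2,j=1: stock 143.9620 → up 162.6771 (V=250.4800), down 131.0054 (V=61.8500). Price 173.2260; hedge Δ=5.9558, bond B=-684.1831.
  t=2,j=2: stock 178.7660 → up 202.0056 (V=186.7000), down 162.6771 (V=250.4800). Price 199.8978; hedge Δ=-1.6217, bond B=489.8069.
  t=1,j=0: stock 127.4000 → up 143.9620 (V=173.2260), down 115.9340 (V=39.5905). Price 118.6964; hedge Δ=4.7679, bond B=-488.7377.
  t=1,j=1: stock 158.2000 → up 178.7660 (V=199.8978), down 143.9620 (V=173.2260). Price 181.1419; hedge Δ=0.7663, bond B=59.9061.
  t=0,j=0: stock 140.0000 → up 158.2000 (V=181.1419), down 127.4000 (V=118.6964). Price 150.8899; hedge Δ=2.0274, bond B=-132.9530.
Root portfolio cost Δ·140+B reproduces V0=150.8899.

(0,0): Delta=2.0274 Bond=-132.9530
(1,0): Delta=4.7679 Bond=-488.7377
(1,1): Delta=0.7663 Bond=59.9061
(2,0): Delta=2.1866 Bond=-213.9095
(2,1): Delta=5.9558 Bond=-684.1831
(2,2): Delta=-1.6217 Bond=489.8069
V0=150.8899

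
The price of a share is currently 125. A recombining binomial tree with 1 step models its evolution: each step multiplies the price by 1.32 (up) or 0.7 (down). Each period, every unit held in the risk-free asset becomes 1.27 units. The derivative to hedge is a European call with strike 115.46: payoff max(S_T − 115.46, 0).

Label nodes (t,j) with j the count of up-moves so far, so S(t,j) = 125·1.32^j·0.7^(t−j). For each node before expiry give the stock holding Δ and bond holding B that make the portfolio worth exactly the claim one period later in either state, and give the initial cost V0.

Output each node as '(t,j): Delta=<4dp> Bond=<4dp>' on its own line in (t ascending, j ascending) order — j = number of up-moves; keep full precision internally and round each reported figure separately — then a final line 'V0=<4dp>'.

Since d<R<u, set p* = (R−d)/(u−d) = 0.9194; price each node as the discounted p*-expectation of its children.
Terminal payoffs: V(1,0)=0.0000, V(1,1)=49.5400
(0,0): S=125.0000. Δ = (V_up−V_dn)/(S_up−S_dn) = (49.5400−0.0000)/(165.0000−87.5000) = 0.6392. V = [p*·49.5400 + (1−p*)·0.0000]/1.27 = 35.8621. B = V − Δ·S = -44.0411.
Check: Δ(0,0)·S0 + B(0,0) = 35.8621 = V0.

(0,0): Delta=0.6392 Bond=-44.0411
V0=35.8621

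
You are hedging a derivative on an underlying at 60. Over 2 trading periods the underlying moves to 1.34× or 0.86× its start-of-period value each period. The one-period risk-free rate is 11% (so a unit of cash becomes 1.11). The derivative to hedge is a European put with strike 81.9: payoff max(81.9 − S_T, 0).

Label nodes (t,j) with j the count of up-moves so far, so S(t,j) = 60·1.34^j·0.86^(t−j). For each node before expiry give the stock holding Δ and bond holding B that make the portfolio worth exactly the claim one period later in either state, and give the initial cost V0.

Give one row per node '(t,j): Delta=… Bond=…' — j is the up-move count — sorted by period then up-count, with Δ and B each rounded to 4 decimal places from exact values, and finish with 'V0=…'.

(0,0): Delta=-0.5791 Bond=46.9044
(1,0): Delta=-1.0000 Bond=73.7838
(1,1): Delta=-0.3305 Bond=32.0815
V0=12.1601

Since d<R<u, set p* = (R−d)/(u−d) = 0.5208; price each node as the discounted p*-expectation of its children.
Terminal payoffs: V(2,0)=37.5240, V(2,1)=12.7560, V(2,2)=0.0000
  t=1,j=0: stock 51.6000 → up 69.1440 (V=12.7560), down 44.3760 (V=37.5240). Price 22.1838; hedge Δ=-1.0000, bond B=73.7838.
  t=1,j=1: stock 80.4000 → up 107.7360 (V=0.0000), down 69.1440 (V=12.7560). Price 5.5065; hedge Δ=-0.3305, bond B=32.0815.
  t=0,j=0: stock 60.0000 → up 80.4000 (V=5.5065), down 51.6000 (V=22.1838). Price 12.1601; hedge Δ=-0.5791, bond B=46.9044.
The time-0 hedge costs 12.1601, which is the no-arbitrage price.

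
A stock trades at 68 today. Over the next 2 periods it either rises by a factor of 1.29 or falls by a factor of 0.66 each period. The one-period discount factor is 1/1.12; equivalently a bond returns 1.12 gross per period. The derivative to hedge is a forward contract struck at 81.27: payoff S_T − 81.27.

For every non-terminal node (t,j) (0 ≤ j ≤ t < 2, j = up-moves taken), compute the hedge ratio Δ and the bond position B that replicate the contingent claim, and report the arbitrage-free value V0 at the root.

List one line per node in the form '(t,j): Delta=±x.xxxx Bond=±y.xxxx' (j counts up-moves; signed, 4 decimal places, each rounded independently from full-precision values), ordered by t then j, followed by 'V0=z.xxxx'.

Risk-neutral probability p* = (R−d)/(u−d) = (1.12−0.66)/(1.29−0.66) = 0.7302.
Terminal values V(2,·): V(2,0)=-51.6492, V(2,1)=-23.3748, V(2,2)=31.8888
  t=1,j=0: stock 44.8800 → up 57.8952 (V=-23.3748), down 29.6208 (V=-51.6492). Price -27.6825; hedge Δ=1.0000, bond B=-72.5625.
  t=1,j=1: stock 87.7200 → up 113.1588 (V=31.8888), down 57.8952 (V=-23.3748). Price 15.1575; hedge Δ=1.0000, bond B=-72.5625.
  t=0,j=0: stock 68.0000 → up 87.7200 (V=15.1575), down 44.8800 (V=-27.6825). Price 3.2121; hedge Δ=1.0000, bond B=-64.7879.
Self-financing check: at every node Δ·S+B equals the discounted successor values.

(0,0): Delta=1.0000 Bond=-64.7879
(1,0): Delta=1.0000 Bond=-72.5625
(1,1): Delta=1.0000 Bond=-72.5625
V0=3.2121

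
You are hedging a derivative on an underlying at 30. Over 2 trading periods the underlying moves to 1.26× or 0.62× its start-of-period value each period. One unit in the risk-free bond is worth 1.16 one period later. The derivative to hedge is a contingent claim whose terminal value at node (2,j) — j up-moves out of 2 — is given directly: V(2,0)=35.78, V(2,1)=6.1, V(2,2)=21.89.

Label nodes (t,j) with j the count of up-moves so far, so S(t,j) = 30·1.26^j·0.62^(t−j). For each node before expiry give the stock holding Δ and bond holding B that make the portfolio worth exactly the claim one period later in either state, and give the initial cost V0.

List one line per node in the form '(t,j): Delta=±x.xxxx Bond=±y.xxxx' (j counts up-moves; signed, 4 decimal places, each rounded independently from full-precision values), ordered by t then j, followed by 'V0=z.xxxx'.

No-arbitrage ⇒ martingale measure with p* = (R−d)/(u−d) = 0.8437.
Terminal payoffs: V(2,0)=35.7800, V(2,1)=6.1000, V(2,2)=21.8900
  t=1,j=0: stock 18.6000 → up 23.4360 (V=6.1000), down 11.5320 (V=35.7800). Price 9.2565; hedge Δ=-2.4933, bond B=55.6315.
  t=1,j=1: stock 37.8000 → up 47.6280 (V=21.8900), down 23.4360 (V=6.1000). Price 16.7438; hedge Δ=0.6527, bond B=-7.9281.
  t=0,j=0: stock 30.0000 → up 37.8000 (V=16.7438), down 18.6000 (V=9.2565). Price 13.4258; hedge Δ=0.3900, bond B=1.7268.
Self-financing check: at every node Δ·S+B equals the discounted successor values.

(0,0): Delta=0.3900 Bond=1.7268
(1,0): Delta=-2.4933 Bond=55.6315
(1,1): Delta=0.6527 Bond=-7.9281
V0=13.4258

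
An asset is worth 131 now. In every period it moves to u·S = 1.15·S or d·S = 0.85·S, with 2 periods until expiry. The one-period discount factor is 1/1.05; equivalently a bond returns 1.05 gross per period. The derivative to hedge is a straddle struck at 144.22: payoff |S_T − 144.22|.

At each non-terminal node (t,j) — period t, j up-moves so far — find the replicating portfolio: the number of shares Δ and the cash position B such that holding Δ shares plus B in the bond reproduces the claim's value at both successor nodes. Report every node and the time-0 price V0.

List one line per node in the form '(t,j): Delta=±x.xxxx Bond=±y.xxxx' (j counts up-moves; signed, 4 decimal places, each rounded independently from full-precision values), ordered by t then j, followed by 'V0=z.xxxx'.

(0,0): Delta=-0.0621 Bond=31.3474
(1,0): Delta=-1.0000 Bond=137.3524
(1,1): Delta=0.2845 Bond=-19.3040
V0=23.2152

Under the risk-neutral measure, an up-move has probability p* = (R−d)/(u−d) = 0.6667 and values discount at R = 1.05.
Terminal values V(2,·): V(2,0)=49.5725, V(2,1)=16.1675, V(2,2)=29.0275
Node (1,0) S=111.3500: V=(p*·16.1675+(1−p*)·49.5725)/1.05=26.0024; Δ=(16.1675−49.5725)/(128.0525−94.6475)=-1.0000; B=V−Δ·S=137.3524
Node (1,1) S=150.6500: V=(p*·29.0275+(1−p*)·16.1675)/1.05=23.5627; Δ=(29.0275−16.1675)/(173.2475−128.0525)=0.2845; B=V−Δ·S=-19.3040
Node (0,0) S=131.0000: V=(p*·23.5627+(1−p*)·26.0024)/1.05=23.2152; Δ=(23.5627−26.0024)/(150.6500−111.3500)=-0.0621; B=V−Δ·S=31.3474
Self-financing check: at every node Δ·S+B equals the discounted successor values.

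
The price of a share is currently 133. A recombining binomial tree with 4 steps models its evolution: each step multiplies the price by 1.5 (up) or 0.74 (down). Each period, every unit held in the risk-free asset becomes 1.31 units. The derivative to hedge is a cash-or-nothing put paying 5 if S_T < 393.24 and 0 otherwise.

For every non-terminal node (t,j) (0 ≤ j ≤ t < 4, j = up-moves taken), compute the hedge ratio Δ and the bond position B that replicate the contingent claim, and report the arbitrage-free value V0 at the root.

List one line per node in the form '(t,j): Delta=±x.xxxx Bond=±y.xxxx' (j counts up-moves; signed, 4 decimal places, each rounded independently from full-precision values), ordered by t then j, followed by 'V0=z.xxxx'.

(0,0): Delta=-0.0093 Bond=2.3952
(1,0): Delta=0.0000 Bond=2.2241
(1,1): Delta=-0.0108 Bond=3.4422
(2,0): Delta=0.0000 Bond=2.9136
(2,1): Delta=0.0000 Bond=2.9136
(2,2): Delta=-0.0126 Bond=5.0413
(3,0): Delta=0.0000 Bond=3.8168
(3,1): Delta=0.0000 Bond=3.8168
(3,2): Delta=0.0000 Bond=3.8168
(3,3): Delta=-0.0147 Bond=7.5331
V0=1.1606

The replicating-portfolio and risk-neutral prices coincide; use p* = (1.31−0.74)/(1.5−0.74) = 0.7500 for the latter.
Payoff layer (t=4): V(4,0)=5.0000, V(4,1)=5.0000, V(4,2)=5.0000, V(4,3)=5.0000, V(4,4)=0.0000
Node (3,0) S=53.8948: V=(p*·5.0000+(1−p*)·5.0000)/1.31=3.8168; Δ=(5.0000−5.0000)/(80.8422−39.8821)=0.0000; B=V−Δ·S=3.8168
Node (3,1) S=109.2462: V=(p*·5.0000+(1−p*)·5.0000)/1.31=3.8168; Δ=(5.0000−5.0000)/(163.8693−80.8422)=0.0000; B=V−Δ·S=3.8168
Node (3,2) S=221.4450: V=(p*·5.0000+(1−p*)·5.0000)/1.31=3.8168; Δ=(5.0000−5.0000)/(332.1675−163.8693)=0.0000; B=V−Δ·S=3.8168
Node (3,3) S=448.8750: V=(p*·0.0000+(1−p*)·5.0000)/1.31=0.9542; Δ=(0.0000−5.0000)/(673.3125−332.1675)=-0.0147; B=V−Δ·S=7.5331
Node (2,0) S=72.8308: V=(p*·3.8168+(1−p*)·3.8168)/1.31=2.9136; Δ=(3.8168−3.8168)/(109.2462−53.8948)=0.0000; B=V−Δ·S=2.9136
Node (2,1) S=147.6300: V=(p*·3.8168+(1−p*)·3.8168)/1.31=2.9136; Δ=(3.8168−3.8168)/(221.4450−109.2462)=0.0000; B=V−Δ·S=2.9136
Node (2,2) S=299.2500: V=(p*·0.9542+(1−p*)·3.8168)/1.31=1.2747; Δ=(0.9542−3.8168)/(448.8750−221.4450)=-0.0126; B=V−Δ·S=5.0413
Node (1,0) S=98.4200: V=(p*·2.9136+(1−p*)·2.9136)/1.31=2.2241; Δ=(2.9136−2.9136)/(147.6300−72.8308)=0.0000; B=V−Δ·S=2.2241
Node (1,1) S=199.5000: V=(p*·1.2747+(1−p*)·2.9136)/1.31=1.2858; Δ=(1.2747−2.9136)/(299.2500−147.6300)=-0.0108; B=V−Δ·S=3.4422
Node (0,0) S=133.0000: V=(p*·1.2858+(1−p*)·2.2241)/1.31=1.1606; Δ=(1.2858−2.2241)/(199.5000−98.4200)=-0.0093; B=V−Δ·S=2.3952
Check: Δ(0,0)·S0 + B(0,0) = 1.1606 = V0.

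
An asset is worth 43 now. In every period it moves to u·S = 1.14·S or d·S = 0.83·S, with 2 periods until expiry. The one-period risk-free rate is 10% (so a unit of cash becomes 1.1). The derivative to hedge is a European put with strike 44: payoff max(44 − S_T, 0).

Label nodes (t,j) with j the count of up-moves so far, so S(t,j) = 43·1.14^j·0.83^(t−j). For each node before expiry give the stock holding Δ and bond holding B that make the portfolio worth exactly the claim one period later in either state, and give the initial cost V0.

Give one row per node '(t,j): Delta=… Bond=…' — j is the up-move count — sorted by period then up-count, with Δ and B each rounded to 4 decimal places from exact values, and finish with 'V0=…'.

(0,0): Delta=-0.2942 Bond=13.4628
(1,0): Delta=-1.0000 Bond=40.0000
(1,1): Delta=-0.2180 Bond=11.0771
V0=0.8133

Risk-neutral probability p* = (R−d)/(u−d) = (1.1−0.83)/(1.14−0.83) = 0.8710.
At expiry t=2: V(2,0)=14.3773, V(2,1)=3.3134, V(2,2)=0.0000
(1,0): S=35.6900. Δ = (V_up−V_dn)/(S_up−S_dn) = (3.3134−14.3773)/(40.6866−29.6227) = -1.0000. V = [p*·3.3134 + (1−p*)·14.3773]/1.1 = 4.3100. B = V − Δ·S = 40.0000.
(1,1): S=49.0200. Δ = (V_up−V_dn)/(S_up−S_dn) = (0.0000−3.3134)/(55.8828−40.6866) = -0.2180. V = [p*·0.0000 + (1−p*)·3.3134]/1.1 = 0.3887. B = V − Δ·S = 11.0771.
(0,0): S=43.0000. Δ = (V_up−V_dn)/(S_up−S_dn) = (0.3887−4.3100)/(49.0200−35.6900) = -0.2942. V = [p*·0.3887 + (1−p*)·4.3100]/1.1 = 0.8133. B = V − Δ·S = 13.4628.
The time-0 hedge costs 0.8133, which is the no-arbitrage price.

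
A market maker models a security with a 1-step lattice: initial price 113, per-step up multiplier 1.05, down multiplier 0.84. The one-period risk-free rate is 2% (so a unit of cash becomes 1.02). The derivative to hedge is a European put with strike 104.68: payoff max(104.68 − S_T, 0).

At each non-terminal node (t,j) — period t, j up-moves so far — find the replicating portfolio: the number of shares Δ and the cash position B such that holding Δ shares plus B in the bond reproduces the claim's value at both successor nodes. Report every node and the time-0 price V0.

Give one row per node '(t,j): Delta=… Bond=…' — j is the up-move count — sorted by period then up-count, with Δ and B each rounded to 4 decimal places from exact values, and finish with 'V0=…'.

(0,0): Delta=-0.4113 Bond=47.8431
V0=1.3669

The replicating-portfolio and risk-neutral prices coincide; use p* = (1.02−0.84)/(1.05−0.84) = 0.8571 for the latter.
At expiry t=1: V(1,0)=9.7600, V(1,1)=0.0000
(0,0): S=113.0000. Δ = (V_up−V_dn)/(S_up−S_dn) = (0.0000−9.7600)/(118.6500−94.9200) = -0.4113. V = [p*·0.0000 + (1−p*)·9.7600]/1.02 = 1.3669. B = V − Δ·S = 47.8431.
The time-0 hedge costs 1.3669, which is the no-arbitrage price.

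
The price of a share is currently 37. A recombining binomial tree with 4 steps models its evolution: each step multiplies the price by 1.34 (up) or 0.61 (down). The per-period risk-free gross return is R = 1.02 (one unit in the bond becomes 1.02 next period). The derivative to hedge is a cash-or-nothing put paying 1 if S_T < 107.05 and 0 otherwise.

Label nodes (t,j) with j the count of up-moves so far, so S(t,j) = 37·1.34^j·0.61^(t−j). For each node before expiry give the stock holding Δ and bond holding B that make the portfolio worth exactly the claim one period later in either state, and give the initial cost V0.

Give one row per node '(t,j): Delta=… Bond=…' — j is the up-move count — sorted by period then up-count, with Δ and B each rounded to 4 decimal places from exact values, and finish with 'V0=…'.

Under the risk-neutral measure, an up-move has probability p* = (R−d)/(u−d) = 0.5616 and values discount at R = 1.02.
Terminal payoffs: V(4,0)=1.0000, V(4,1)=1.0000, V(4,2)=1.0000, V(4,3)=1.0000, V(4,4)=0.0000
Node (3,0) S=8.3983: V=(p*·1.0000+(1−p*)·1.0000)/1.02=0.9804; Δ=(1.0000−1.0000)/(11.2537−5.1230)=0.0000; B=V−Δ·S=0.9804
Node (3,1) S=18.4487: V=(p*·1.0000+(1−p*)·1.0000)/1.02=0.9804; Δ=(1.0000−1.0000)/(24.7213−11.2537)=0.0000; B=V−Δ·S=0.9804
Node (3,2) S=40.5267: V=(p*·1.0000+(1−p*)·1.0000)/1.02=0.9804; Δ=(1.0000−1.0000)/(54.3058−24.7213)=0.0000; B=V−Δ·S=0.9804
Node (3,3) S=89.0258: V=(p*·0.0000+(1−p*)·1.0000)/1.02=0.4298; Δ=(0.0000−1.0000)/(119.2946−54.3058)=-0.0154; B=V−Δ·S=1.7996
Node (2,0) S=13.7677: V=(p*·0.9804+(1−p*)·0.9804)/1.02=0.9612; Δ=(0.9804−0.9804)/(18.4487−8.3983)=0.0000; B=V−Δ·S=0.9612
Node (2,1) S=30.2438: V=(p*·0.9804+(1−p*)·0.9804)/1.02=0.9612; Δ=(0.9804−0.9804)/(40.5267−18.4487)=0.0000; B=V−Δ·S=0.9612
Node (2,2) S=66.4372: V=(p*·0.4298+(1−p*)·0.9804)/1.02=0.6580; Δ=(0.4298−0.9804)/(89.0258−40.5267)=-0.0114; B=V−Δ·S=1.4123
Node (1,0) S=22.5700: V=(p*·0.9612+(1−p*)·0.9612)/1.02=0.9423; Δ=(0.9612−0.9612)/(30.2438−13.7677)=0.0000; B=V−Δ·S=0.9423
Node (1,1) S=49.5800: V=(p*·0.6580+(1−p*)·0.9612)/1.02=0.7754; Δ=(0.6580−0.9612)/(66.4372−30.2438)=-0.0084; B=V−Δ·S=1.1907
Node (0,0) S=37.0000: V=(p*·0.7754+(1−p*)·0.9423)/1.02=0.8319; Δ=(0.7754−0.9423)/(49.5800−22.5700)=-0.0062; B=V−Δ·S=1.0606
Each (Δ,B) replicates both successor values, so the strategy is self-financing and V0 is arbitrage-free.

(0,0): Delta=-0.0062 Bond=1.0606
(1,0): Delta=0.0000 Bond=0.9423
(1,1): Delta=-0.0084 Bond=1.1907
(2,0): Delta=0.0000 Bond=0.9612
(2,1): Delta=0.0000 Bond=0.9612
(2,2): Delta=-0.0114 Bond=1.4123
(3,0): Delta=0.0000 Bond=0.9804
(3,1): Delta=0.0000 Bond=0.9804
(3,2): Delta=0.0000 Bond=0.9804
(3,3): Delta=-0.0154 Bond=1.7996
V0=0.8319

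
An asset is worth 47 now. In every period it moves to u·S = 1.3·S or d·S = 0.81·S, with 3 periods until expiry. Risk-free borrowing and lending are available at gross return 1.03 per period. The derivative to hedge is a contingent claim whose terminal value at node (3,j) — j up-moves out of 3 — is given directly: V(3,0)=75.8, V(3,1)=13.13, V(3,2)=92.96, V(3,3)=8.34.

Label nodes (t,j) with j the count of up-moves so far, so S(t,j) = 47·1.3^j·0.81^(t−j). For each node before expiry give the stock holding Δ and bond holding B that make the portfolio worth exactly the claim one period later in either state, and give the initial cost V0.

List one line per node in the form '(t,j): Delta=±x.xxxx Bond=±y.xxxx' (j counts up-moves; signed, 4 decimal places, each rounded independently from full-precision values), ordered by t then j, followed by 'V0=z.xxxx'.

The replicating-portfolio and risk-neutral prices coincide; use p* = (1.03−0.81)/(1.3−0.81) = 0.4490 for the latter.
Terminal values V(3,·): V(3,0)=75.8000, V(3,1)=13.1300, V(3,2)=92.9600, V(3,3)=8.3400
(2,0): S=30.8367. Δ = (V_up−V_dn)/(S_up−S_dn) = (13.1300−75.8000)/(40.0877−24.9777) = -4.1476. V = [p*·13.1300 + (1−p*)·75.8000]/1.03 = 46.2742. B = V − Δ·S = 174.1722.
(2,1): S=49.4910. Δ = (V_up−V_dn)/(S_up−S_dn) = (92.9600−13.1300)/(64.3383−40.0877) = 3.2919. V = [p*·92.9600 + (1−p*)·13.1300]/1.03 = 47.5457. B = V − Δ·S = -115.3727.
(2,2): S=79.4300. Δ = (V_up−V_dn)/(S_up−S_dn) = (8.3400−92.9600)/(103.2590−64.3383) = -2.1742. V = [p*·8.3400 + (1−p*)·92.9600]/1.03 = 53.3664. B = V − Δ·S = 226.0602.
(1,0): S=38.0700. Δ = (V_up−V_dn)/(S_up−S_dn) = (47.5457−46.2742)/(49.4910−30.8367) = 0.0682. V = [p*·47.5457 + (1−p*)·46.2742]/1.03 = 45.4807. B = V − Δ·S = 42.8859.
(1,1): S=61.1000. Δ = (V_up−V_dn)/(S_up−S_dn) = (53.3664−47.5457)/(79.4300−49.4910) = 0.1944. V = [p*·53.3664 + (1−p*)·47.5457]/1.03 = 48.6981. B = V − Δ·S = 36.8191.
(0,0): S=47.0000. Δ = (V_up−V_dn)/(S_up−S_dn) = (48.6981−45.4807)/(61.1000−38.0700) = 0.1397. V = [p*·48.6981 + (1−p*)·45.4807]/1.03 = 45.5585. B = V − Δ·S = 38.9923.
Check: Δ(0,0)·S0 + B(0,0) = 45.5585 = V0.

(0,0): Delta=0.1397 Bond=38.9923
(1,0): Delta=0.0682 Bond=42.8859
(1,1): Delta=0.1944 Bond=36.8191
(2,0): Delta=-4.1476 Bond=174.1722
(2,1): Delta=3.2919 Bond=-115.3727
(2,2): Delta=-2.1742 Bond=226.0602
V0=45.5585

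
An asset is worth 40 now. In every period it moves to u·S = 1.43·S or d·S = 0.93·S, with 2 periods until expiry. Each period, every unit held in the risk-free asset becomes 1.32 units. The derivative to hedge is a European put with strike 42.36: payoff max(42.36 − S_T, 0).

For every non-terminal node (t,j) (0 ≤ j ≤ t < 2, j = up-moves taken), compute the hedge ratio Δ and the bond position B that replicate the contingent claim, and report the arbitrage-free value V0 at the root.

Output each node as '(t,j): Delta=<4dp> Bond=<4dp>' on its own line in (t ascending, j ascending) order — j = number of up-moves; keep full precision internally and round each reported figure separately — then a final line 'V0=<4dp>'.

(0,0): Delta=-0.0647 Bond=2.8037
(1,0): Delta=-0.4174 Bond=16.8220
(1,1): Delta=0.0000 Bond=0.0000
V0=0.2157

No-arbitrage ⇒ martingale measure with p* = (R−d)/(u−d) = 0.7800.
Terminal values V(2,·): V(2,0)=7.7640, V(2,1)=0.0000, V(2,2)=0.0000
(1,0): S=37.2000. Δ = (V_up−V_dn)/(S_up−S_dn) = (0.0000−7.7640)/(53.1960−34.5960) = -0.4174. V = [p*·0.0000 + (1−p*)·7.7640]/1.32 = 1.2940. B = V − Δ·S = 16.8220.
(1,1): S=57.2000. Δ = (V_up−V_dn)/(S_up−S_dn) = (0.0000−0.0000)/(81.7960−53.1960) = 0.0000. V = [p*·0.0000 + (1−p*)·0.0000]/1.32 = 0.0000. B = V − Δ·S = 0.0000.
(0,0): S=40.0000. Δ = (V_up−V_dn)/(S_up−S_dn) = (0.0000−1.2940)/(57.2000−37.2000) = -0.0647. V = [p*·0.0000 + (1−p*)·1.2940]/1.32 = 0.2157. B = V − Δ·S = 2.8037.
Check: Δ(0,0)·S0 + B(0,0) = 0.2157 = V0.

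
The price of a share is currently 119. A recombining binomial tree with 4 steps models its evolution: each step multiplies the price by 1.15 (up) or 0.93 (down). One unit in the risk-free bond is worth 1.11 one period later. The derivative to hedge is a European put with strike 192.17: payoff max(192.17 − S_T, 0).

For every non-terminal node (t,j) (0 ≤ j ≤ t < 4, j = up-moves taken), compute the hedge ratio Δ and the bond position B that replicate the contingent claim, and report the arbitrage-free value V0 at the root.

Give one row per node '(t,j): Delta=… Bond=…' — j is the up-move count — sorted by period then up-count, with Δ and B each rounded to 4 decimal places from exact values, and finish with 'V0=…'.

(0,0): Delta=-0.7558 Bond=102.2440
(1,0): Delta=-1.0000 Bond=140.5130
(1,1): Delta=-0.7120 Bond=107.4859
(2,0): Delta=-1.0000 Bond=155.9695
(2,1): Delta=-1.0000 Bond=155.9695
(2,2): Delta=-0.6602 Bond=111.1626
(3,0): Delta=-1.0000 Bond=173.1261
(3,1): Delta=-1.0000 Bond=173.1261
(3,2): Delta=-1.0000 Bond=173.1261
(3,3): Delta=-0.5991 Bond=112.3382
V0=12.3001

Under the risk-neutral measure, an up-move has probability p* = (R−d)/(u−d) = 0.8182 and values discount at R = 1.11.
Payoff layer (t=4): V(4,0)=103.1518, V(4,1)=82.0937, V(4,2)=56.0542, V(4,3)=23.8548, V(4,4)=0.0000
Node (3,0) S=95.7185: V=(p*·82.0937+(1−p*)·103.1518)/1.11=77.4076; Δ=(82.0937−103.1518)/(110.0763−89.0182)=-1.0000; B=V−Δ·S=173.1261
Node (3,1) S=118.3616: V=(p*·56.0542+(1−p*)·82.0937)/1.11=54.7646; Δ=(56.0542−82.0937)/(136.1158−110.0763)=-1.0000; B=V−Δ·S=173.1261
Node (3,2) S=146.3611: V=(p*·23.8548+(1−p*)·56.0542)/1.11=26.7651; Δ=(23.8548−56.0542)/(168.3152−136.1158)=-1.0000; B=V−Δ·S=173.1261
Node (3,3) S=180.9841: V=(p*·0.0000+(1−p*)·23.8548)/1.11=3.9074; Δ=(0.0000−23.8548)/(208.1317−168.3152)=-0.5991; B=V−Δ·S=112.3382
Node (2,0) S=102.9231: V=(p*·54.7646+(1−p*)·77.4076)/1.11=53.0464; Δ=(54.7646−77.4076)/(118.3616−95.7185)=-1.0000; B=V−Δ·S=155.9695
Node (2,1) S=127.2705: V=(p*·26.7651+(1−p*)·54.7646)/1.11=28.6990; Δ=(26.7651−54.7646)/(146.3611−118.3616)=-1.0000; B=V−Δ·S=155.9695
Node (2,2) S=157.3775: V=(p*·3.9074+(1−p*)·26.7651)/1.11=7.2643; Δ=(3.9074−26.7651)/(180.9841−146.3611)=-0.6602; B=V−Δ·S=111.1626
Node (1,0) S=110.6700: V=(p*·28.6990+(1−p*)·53.0464)/1.11=29.8430; Δ=(28.6990−53.0464)/(127.2705−102.9231)=-1.0000; B=V−Δ·S=140.5130
Node (1,1) S=136.8500: V=(p*·7.2643+(1−p*)·28.6990)/1.11=10.0554; Δ=(7.2643−28.6990)/(157.3775−127.2705)=-0.7120; B=V−Δ·S=107.4859
Node (0,0) S=119.0000: V=(p*·10.0554+(1−p*)·29.8430)/1.11=12.3001; Δ=(10.0554−29.8430)/(136.8500−110.6700)=-0.7558; B=V−Δ·S=102.2440
Each (Δ,B) replicates both successor values, so the strategy is self-financing and V0 is arbitrage-free.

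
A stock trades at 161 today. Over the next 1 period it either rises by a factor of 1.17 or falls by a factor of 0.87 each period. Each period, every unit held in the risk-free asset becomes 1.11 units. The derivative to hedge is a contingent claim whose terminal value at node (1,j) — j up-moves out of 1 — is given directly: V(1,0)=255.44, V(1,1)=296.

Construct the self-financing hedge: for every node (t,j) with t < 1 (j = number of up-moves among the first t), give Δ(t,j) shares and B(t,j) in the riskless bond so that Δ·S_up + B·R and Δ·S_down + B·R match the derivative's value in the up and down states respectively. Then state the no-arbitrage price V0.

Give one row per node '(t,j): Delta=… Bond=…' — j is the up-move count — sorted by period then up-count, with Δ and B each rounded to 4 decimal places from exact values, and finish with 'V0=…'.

Risk-neutral probability p* = (R−d)/(u−d) = (1.11−0.87)/(1.17−0.87) = 0.8000.
Payoff layer (t=1): V(1,0)=255.4400, V(1,1)=296.0000
Node (0,0) S=161.0000: V=(p*·296.0000+(1−p*)·255.4400)/1.11=259.3586; Δ=(296.0000−255.4400)/(188.3700−140.0700)=0.8398; B=V−Δ·S=124.1586
Check: Δ(0,0)·S0 + B(0,0) = 259.3586 = V0.

(0,0): Delta=0.8398 Bond=124.1586
V0=259.3586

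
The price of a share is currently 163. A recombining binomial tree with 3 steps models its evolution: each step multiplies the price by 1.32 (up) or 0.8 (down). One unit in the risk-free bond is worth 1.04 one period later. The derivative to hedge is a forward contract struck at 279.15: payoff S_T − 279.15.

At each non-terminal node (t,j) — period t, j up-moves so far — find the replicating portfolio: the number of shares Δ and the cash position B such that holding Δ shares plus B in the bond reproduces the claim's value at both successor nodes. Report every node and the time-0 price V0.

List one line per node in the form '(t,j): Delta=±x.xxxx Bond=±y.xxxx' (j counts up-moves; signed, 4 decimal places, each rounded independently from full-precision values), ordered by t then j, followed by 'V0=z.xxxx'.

No-arbitrage ⇒ martingale measure with p* = (R−d)/(u−d) = 0.4615.
Terminal payoffs: V(3,0)=-195.6940, V(3,1)=-141.4476, V(3,2)=-51.9410, V(3,3)=95.7448
(2,0): S=104.3200. Δ = (V_up−V_dn)/(S_up−S_dn) = (-141.4476−-195.6940)/(137.7024−83.4560) = 1.0000. V = [p*·-141.4476 + (1−p*)·-195.6940]/1.04 = -164.0935. B = V − Δ·S = -268.4135.
(2,1): S=172.1280. Δ = (V_up−V_dn)/(S_up−S_dn) = (-51.9410−-141.4476)/(227.2090−137.7024) = 1.0000. V = [p*·-51.9410 + (1−p*)·-141.4476]/1.04 = -96.2855. B = V − Δ·S = -268.4135.
(2,2): S=284.0112. Δ = (V_up−V_dn)/(S_up−S_dn) = (95.7448−-51.9410)/(374.8948−227.2090) = 1.0000. V = [p*·95.7448 + (1−p*)·-51.9410]/1.04 = 15.5977. B = V − Δ·S = -268.4135.
(1,0): S=130.4000. Δ = (V_up−V_dn)/(S_up−S_dn) = (-96.2855−-164.0935)/(172.1280−104.3200) = 1.0000. V = [p*·-96.2855 + (1−p*)·-164.0935]/1.04 = -127.6899. B = V − Δ·S = -258.0899.
(1,1): S=215.1600. Δ = (V_up−V_dn)/(S_up−S_dn) = (15.5977−-96.2855)/(284.0112−172.1280) = 1.0000. V = [p*·15.5977 + (1−p*)·-96.2855]/1.04 = -42.9299. B = V − Δ·S = -258.0899.
(0,0): S=163.0000. Δ = (V_up−V_dn)/(S_up−S_dn) = (-42.9299−-127.6899)/(215.1600−130.4000) = 1.0000. V = [p*·-42.9299 + (1−p*)·-127.6899]/1.04 = -85.1633. B = V − Δ·S = -248.1633.
The time-0 hedge costs -85.1633, which is the no-arbitrage price.

(0,0): Delta=1.0000 Bond=-248.1633
(1,0): Delta=1.0000 Bond=-258.0899
(1,1): Delta=1.0000 Bond=-258.0899
(2,0): Delta=1.0000 Bond=-268.4135
(2,1): Delta=1.0000 Bond=-268.4135
(2,2): Delta=1.0000 Bond=-268.4135
V0=-85.1633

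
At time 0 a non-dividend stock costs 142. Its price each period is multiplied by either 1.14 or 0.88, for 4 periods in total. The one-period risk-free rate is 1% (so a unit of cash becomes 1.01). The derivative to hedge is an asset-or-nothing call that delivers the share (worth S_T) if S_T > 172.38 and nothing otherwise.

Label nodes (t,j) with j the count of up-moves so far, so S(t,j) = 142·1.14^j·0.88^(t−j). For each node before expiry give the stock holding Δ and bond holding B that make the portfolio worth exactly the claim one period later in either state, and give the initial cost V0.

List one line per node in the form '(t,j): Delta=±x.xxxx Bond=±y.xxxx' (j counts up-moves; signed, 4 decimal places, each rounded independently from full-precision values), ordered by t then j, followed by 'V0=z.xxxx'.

The replicating-portfolio and risk-neutral prices coincide; use p* = (1.01−0.88)/(1.14−0.88) = 0.5000 for the latter.
Terminal values V(4,·): V(4,0)=0.0000, V(4,1)=0.0000, V(4,2)=0.0000, V(4,3)=185.1337, V(4,4)=239.8323
  t=3,j=0: stock 96.7690 → up 110.3167 (V=0.0000), down 85.1567 (V=0.0000). Price 0.0000; hedge Δ=0.0000, bond B=0.0000.
  t=3,j=1: stock 125.3599 → up 142.9103 (V=0.0000), down 110.3167 (V=0.0000). Price 0.0000; hedge Δ=0.0000, bond B=0.0000.
  t=3,j=2: stock 162.3980 → up 185.1337 (V=185.1337), down 142.9103 (V=0.0000). Price 91.6504; hedge Δ=4.3846, bond B=-620.4025.
  t=3,j=3: stock 210.3792 → up 239.8323 (V=239.8323), down 185.1337 (V=185.1337). Price 210.3792; hedge Δ=1.0000, bond B=0.0000.
  t=2,j=0: stock 109.9648 → up 125.3599 (V=0.0000), down 96.7690 (V=0.0000). Price 0.0000; hedge Δ=0.0000, bond B=0.0000.
  t=2,j=1: stock 142.4544 → up 162.3980 (V=91.6504), down 125.3599 (V=0.0000). Price 45.3715; hedge Δ=2.4745, bond B=-307.1299.
  t=2,j=2: stock 184.5432 → up 210.3792 (V=210.3792), down 162.3980 (V=91.6504). Price 149.5196; hedge Δ=2.4745, bond B=-307.1299.
  t=1,j=0: stock 124.9600 → up 142.4544 (V=45.3715), down 109.9648 (V=0.0000). Price 22.4611; hedge Δ=1.3965, bond B=-152.0445.
  t=1,j=1: stock 161.8800 → up 184.5432 (V=149.5196), down 142.4544 (V=45.3715). Price 96.4807; hedge Δ=2.4745, bond B=-304.0890.
  t=0,j=0: stock 142.0000 → up 161.8800 (V=96.4807), down 124.9600 (V=22.4611). Price 58.8821; hedge Δ=2.0049, bond B=-225.8087.
Root portfolio cost Δ·142+B reproduces V0=58.8821.

(0,0): Delta=2.0049 Bond=-225.8087
(1,0): Delta=1.3965 Bond=-152.0445
(1,1): Delta=2.4745 Bond=-304.0890
(2,0): Delta=0.0000 Bond=0.0000
(2,1): Delta=2.4745 Bond=-307.1299
(2,2): Delta=2.4745 Bond=-307.1299
(3,0): Delta=0.0000 Bond=0.0000
(3,1): Delta=0.0000 Bond=0.0000
(3,2): Delta=4.3846 Bond=-620.4025
(3,3): Delta=1.0000 Bond=0.0000
V0=58.8821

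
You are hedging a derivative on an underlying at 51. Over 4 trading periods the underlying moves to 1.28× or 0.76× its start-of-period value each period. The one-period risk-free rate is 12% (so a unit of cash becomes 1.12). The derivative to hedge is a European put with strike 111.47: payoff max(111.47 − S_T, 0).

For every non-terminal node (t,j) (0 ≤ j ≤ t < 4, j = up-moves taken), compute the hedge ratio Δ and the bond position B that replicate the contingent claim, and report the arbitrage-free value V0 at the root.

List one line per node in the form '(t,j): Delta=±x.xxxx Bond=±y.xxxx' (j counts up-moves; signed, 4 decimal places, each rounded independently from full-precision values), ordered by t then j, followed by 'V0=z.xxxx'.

Since d<R<u, set p* = (R−d)/(u−d) = 0.6923; price each node as the discounted p*-expectation of its children.
At expiry t=4: V(4,0)=94.4553, V(4,1)=82.8136, V(4,2)=63.2067, V(4,3)=30.1844, V(4,4)=0.0000
(3,0): S=22.3878. Δ = (V_up−V_dn)/(S_up−S_dn) = (82.8136−94.4553)/(28.6564−17.0147) = -1.0000. V = [p*·82.8136 + (1−p*)·94.4553]/1.12 = 77.1390. B = V − Δ·S = 99.5268.
(3,1): S=37.7057. Δ = (V_up−V_dn)/(S_up−S_dn) = (63.2067−82.8136)/(48.2633−28.6564) = -1.0000. V = [p*·63.2067 + (1−p*)·82.8136]/1.12 = 61.8211. B = V − Δ·S = 99.5268.
(3,2): S=63.5044. Δ = (V_up−V_dn)/(S_up−S_dn) = (30.1844−63.2067)/(81.2856−48.2633) = -1.0000. V = [p*·30.1844 + (1−p*)·63.2067]/1.12 = 36.0224. B = V − Δ·S = 99.5268.
(3,3): S=106.9548. Δ = (V_up−V_dn)/(S_up−S_dn) = (0.0000−30.1844)/(136.9021−81.2856) = -0.5427. V = [p*·0.0000 + (1−p*)·30.1844]/1.12 = 8.2924. B = V − Δ·S = 66.3393.
(2,0): S=29.4576. Δ = (V_up−V_dn)/(S_up−S_dn) = (61.8211−77.1390)/(37.7057−22.3878) = -1.0000. V = [p*·61.8211 + (1−p*)·77.1390]/1.12 = 59.4056. B = V − Δ·S = 88.8632.
(2,1): S=49.6128. Δ = (V_up−V_dn)/(S_up−S_dn) = (36.0224−61.8211)/(63.5044−37.7057) = -1.0000. V = [p*·36.0224 + (1−p*)·61.8211]/1.12 = 39.2504. B = V − Δ·S = 88.8632.
(2,2): S=83.5584. Δ = (V_up−V_dn)/(S_up−S_dn) = (8.2924−36.0224)/(106.9548−63.5044) = -0.6382. V = [p*·8.2924 + (1−p*)·36.0224]/1.12 = 15.0221. B = V − Δ·S = 68.3490.
(1,0): S=38.7600. Δ = (V_up−V_dn)/(S_up−S_dn) = (39.2504−59.4056)/(49.6128−29.4576) = -1.0000. V = [p*·39.2504 + (1−p*)·59.4056]/1.12 = 40.5821. B = V − Δ·S = 79.3421.
(1,1): S=65.2800. Δ = (V_up−V_dn)/(S_up−S_dn) = (15.0221−39.2504)/(83.5584−49.6128) = -0.7137. V = [p*·15.0221 + (1−p*)·39.2504]/1.12 = 20.0687. B = V − Δ·S = 66.6616.
(0,0): S=51.0000. Δ = (V_up−V_dn)/(S_up−S_dn) = (20.0687−40.5821)/(65.2800−38.7600) = -0.7735. V = [p*·20.0687 + (1−p*)·40.5821]/1.12 = 23.5540. B = V − Δ·S = 63.0030.
Root portfolio cost Δ·51+B reproduces V0=23.5540.

(0,0): Delta=-0.7735 Bond=63.0030
(1,0): Delta=-1.0000 Bond=79.3421
(1,1): Delta=-0.7137 Bond=66.6616
(2,0): Delta=-1.0000 Bond=88.8632
(2,1): Delta=-1.0000 Bond=88.8632
(2,2): Delta=-0.6382 Bond=68.3490
(3,0): Delta=-1.0000 Bond=99.5268
(3,1): Delta=-1.0000 Bond=99.5268
(3,2): Delta=-1.0000 Bond=99.5268
(3,3): Delta=-0.5427 Bond=66.3393
V0=23.5540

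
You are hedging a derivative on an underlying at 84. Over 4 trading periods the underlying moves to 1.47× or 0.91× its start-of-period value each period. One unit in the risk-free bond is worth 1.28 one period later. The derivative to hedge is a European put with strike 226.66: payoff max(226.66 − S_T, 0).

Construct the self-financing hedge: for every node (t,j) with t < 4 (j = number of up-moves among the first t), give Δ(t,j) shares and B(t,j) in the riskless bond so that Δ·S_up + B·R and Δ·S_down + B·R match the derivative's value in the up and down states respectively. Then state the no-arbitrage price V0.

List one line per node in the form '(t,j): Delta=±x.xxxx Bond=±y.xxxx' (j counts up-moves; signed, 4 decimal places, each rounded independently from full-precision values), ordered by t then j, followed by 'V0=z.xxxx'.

Risk-neutral probability p* = (R−d)/(u−d) = (1.28−0.91)/(1.47−0.91) = 0.6607.
Payoff layer (t=4): V(4,0)=169.0570, V(4,1)=133.6091, V(4,2)=76.3469, V(4,3)=0.0000, V(4,4)=0.0000
  t=3,j=0: stock 63.3000 → up 93.0509 (V=133.6091), down 57.6030 (V=169.0570). Price 113.7782; hedge Δ=-1.0000, bond B=177.0781.
  t=3,j=1: stock 102.2538 → up 150.3131 (V=76.3469), down 93.0509 (V=133.6091). Price 74.8243; hedge Δ=-1.0000, bond B=177.0781.
  t=3,j=2: stock 165.1792 → up 242.8134 (V=0.0000), down 150.3131 (V=76.3469). Price 20.2370; hedge Δ=-0.8254, bond B=156.5709.
  t=3,j=3: stock 266.8279 → up 392.2371 (V=0.0000), down 242.8134 (V=0.0000). Price 0.0000; hedge Δ=0.0000, bond B=0.0000.
  t=2,j=0: stock 69.5604 → up 102.2538 (V=74.8243), down 63.3000 (V=113.7782). Price 68.7819; hedge Δ=-1.0000, bond B=138.3423.
  t=2,j=1: stock 112.3668 → up 165.1792 (V=20.2370), down 102.2538 (V=74.8243). Price 30.2795; hedge Δ=-0.8675, bond B=127.7568.
  t=2,j=2: stock 181.5156 → up 266.8279 (V=0.0000), down 165.1792 (V=20.2370). Price 5.3642; hedge Δ=-0.1991, bond B=41.5018.
  t=1,j=0: stock 76.4400 → up 112.3668 (V=30.2795), down 69.5604 (V=68.7819). Price 33.8616; hedge Δ=-0.8995, bond B=102.6159.
  t=1,j=1: stock 123.4800 → up 181.5156 (V=5.3642), down 112.3668 (V=30.2795). Price 10.7950; hedge Δ=-0.3603, bond B=55.2866.
  t=0,j=0: stock 84.0000 → up 123.4800 (V=10.7950), down 76.4400 (V=33.8616). Price 14.5478; hedge Δ=-0.4904, bond B=55.7381.
Each (Δ,B) replicates both successor values, so the strategy is self-financing and V0 is arbitrage-free.

(0,0): Delta=-0.4904 Bond=55.7381
(1,0): Delta=-0.8995 Bond=102.6159
(1,1): Delta=-0.3603 Bond=55.2866
(2,0): Delta=-1.0000 Bond=138.3423
(2,1): Delta=-0.8675 Bond=127.7568
(2,2): Delta=-0.1991 Bond=41.5018
(3,0): Delta=-1.0000 Bond=177.0781
(3,1): Delta=-1.0000 Bond=177.0781
(3,2): Delta=-0.8254 Bond=156.5709
(3,3): Delta=0.0000 Bond=0.0000
V0=14.5478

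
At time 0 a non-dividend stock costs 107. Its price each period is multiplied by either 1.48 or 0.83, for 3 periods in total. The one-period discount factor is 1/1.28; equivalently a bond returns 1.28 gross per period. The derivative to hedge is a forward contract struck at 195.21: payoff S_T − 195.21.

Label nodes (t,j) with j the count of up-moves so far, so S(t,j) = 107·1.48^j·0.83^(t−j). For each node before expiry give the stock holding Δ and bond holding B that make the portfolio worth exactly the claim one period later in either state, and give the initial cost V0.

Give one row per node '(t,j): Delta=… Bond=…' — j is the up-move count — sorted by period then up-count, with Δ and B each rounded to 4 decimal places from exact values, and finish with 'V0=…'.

Since d<R<u, set p* = (R−d)/(u−d) = 0.6923; price each node as the discounted p*-expectation of its children.
Terminal values V(3,·): V(3,0)=-134.0288, V(3,1)=-86.1158, V(3,2)=-0.6806, V(3,3)=151.6617
(2,0): S=73.7123. Δ = (V_up−V_dn)/(S_up−S_dn) = (-86.1158−-134.0288)/(109.0942−61.1812) = 1.0000. V = [p*·-86.1158 + (1−p*)·-134.0288]/1.28 = -78.7955. B = V − Δ·S = -152.5078.
(2,1): S=131.4388. Δ = (V_up−V_dn)/(S_up−S_dn) = (-0.6806−-86.1158)/(194.5294−109.0942) = 1.0000. V = [p*·-0.6806 + (1−p*)·-86.1158]/1.28 = -21.0690. B = V − Δ·S = -152.5078.
(2,2): S=234.3728. Δ = (V_up−V_dn)/(S_up−S_dn) = (151.6617−-0.6806)/(346.8717−194.5294) = 1.0000. V = [p*·151.6617 + (1−p*)·-0.6806]/1.28 = 81.8650. B = V − Δ·S = -152.5078.
(1,0): S=88.8100. Δ = (V_up−V_dn)/(S_up−S_dn) = (-21.0690−-78.7955)/(131.4388−73.7123) = 1.0000. V = [p*·-21.0690 + (1−p*)·-78.7955]/1.28 = -30.3367. B = V − Δ·S = -119.1467.
(1,1): S=158.3600. Δ = (V_up−V_dn)/(S_up−S_dn) = (81.8650−-21.0690)/(234.3728−131.4388) = 1.0000. V = [p*·81.8650 + (1−p*)·-21.0690]/1.28 = 39.2133. B = V − Δ·S = -119.1467.
(0,0): S=107.0000. Δ = (V_up−V_dn)/(S_up−S_dn) = (39.2133−-30.3367)/(158.3600−88.8100) = 1.0000. V = [p*·39.2133 + (1−p*)·-30.3367]/1.28 = 13.9166. B = V − Δ·S = -93.0834.
Each (Δ,B) replicates both successor values, so the strategy is self-financing and V0 is arbitrage-free.

(0,0): Delta=1.0000 Bond=-93.0834
(1,0): Delta=1.0000 Bond=-119.1467
(1,1): Delta=1.0000 Bond=-119.1467
(2,0): Delta=1.0000 Bond=-152.5078
(2,1): Delta=1.0000 Bond=-152.5078
(2,2): Delta=1.0000 Bond=-152.5078
V0=13.9166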